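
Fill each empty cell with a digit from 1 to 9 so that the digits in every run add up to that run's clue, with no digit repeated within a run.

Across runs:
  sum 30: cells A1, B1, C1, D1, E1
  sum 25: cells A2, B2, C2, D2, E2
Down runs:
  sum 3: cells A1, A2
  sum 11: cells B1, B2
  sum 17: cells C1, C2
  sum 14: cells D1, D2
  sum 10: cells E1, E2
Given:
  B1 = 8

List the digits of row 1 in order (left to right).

2 8 9 5 6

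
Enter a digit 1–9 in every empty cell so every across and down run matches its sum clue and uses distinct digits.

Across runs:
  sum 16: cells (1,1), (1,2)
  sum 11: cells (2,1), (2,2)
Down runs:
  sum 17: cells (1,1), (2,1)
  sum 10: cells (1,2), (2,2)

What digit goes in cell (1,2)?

7

16 in 2 cells must be {7,9}; 17 in 2 cells must be {8,9}.
The 16 across and the 17 down share only 9, so (1,1) = 9.
(1,2) = 16 − 9 = 7 completes the 16 across.
(2,1) = 17 − 9 = 8 completes the 17 down.
(2,2) = 11 − 8 = 3 completes the 11 across.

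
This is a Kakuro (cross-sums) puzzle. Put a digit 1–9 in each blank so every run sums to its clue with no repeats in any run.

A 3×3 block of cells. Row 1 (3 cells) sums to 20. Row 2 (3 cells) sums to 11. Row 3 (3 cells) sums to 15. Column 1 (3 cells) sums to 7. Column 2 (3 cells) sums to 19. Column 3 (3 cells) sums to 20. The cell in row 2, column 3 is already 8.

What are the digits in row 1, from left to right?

7 in 3 cells must be {1,2,4}.
Intersecting the 20 across with the 7 down forces (1,1) = 4.
Given what's placed, (2,2) must be 2 to fit the 11 across and 19 down.
Given what's placed, (1,2) must be 9 to fit the 20 across and 19 down.
(1,3) = 20 − 13 = 7 completes the 20 across.

4 9 7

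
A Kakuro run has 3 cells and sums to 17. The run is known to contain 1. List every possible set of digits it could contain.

{1,7,9}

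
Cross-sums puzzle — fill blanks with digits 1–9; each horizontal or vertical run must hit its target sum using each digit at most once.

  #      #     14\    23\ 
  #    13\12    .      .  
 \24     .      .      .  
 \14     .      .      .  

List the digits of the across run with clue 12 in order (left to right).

24 in 3 cells must be {7,8,9}; 23 in 3 cells must be {6,8,9}.
Nothing is forced directly, so branch on R3C3, whose candidates are 6 or 8 or 9. If R3C3 = 8: that forces R1C3 = 9, after which R2C3 would have to be in {7,8,9} for the 24 across but in {6} for the 23 down — contradiction. If R3C3 = 9: that forces R1C3 = 8, after which R2C3 would have to be in {7,8,9} for the 24 across but in {6} for the 23 down — contradiction. So R3C3 = 6.
Nothing is forced directly, so branch on R3C1, whose candidates are 5 or 7. If R3C1 = 7: then R2C1 would have to be in {7,8,9} for the 24 across but in {6} for the 13 down — contradiction. So R3C1 = 5.
R2C1 = 13 − 5 = 8 completes the 13 down.
R2C3 = 9: the only remaining digit allowed by both the 24 across and the 23 down.
R3C2 = 14 − 11 = 3 completes the 14 across.
R1C3 = 23 − 15 = 8 completes the 23 down.
R2C2 = 24 − 17 = 7 completes the 24 across.
R1C2 = 12 − 8 = 4 completes the 12 across.

4 8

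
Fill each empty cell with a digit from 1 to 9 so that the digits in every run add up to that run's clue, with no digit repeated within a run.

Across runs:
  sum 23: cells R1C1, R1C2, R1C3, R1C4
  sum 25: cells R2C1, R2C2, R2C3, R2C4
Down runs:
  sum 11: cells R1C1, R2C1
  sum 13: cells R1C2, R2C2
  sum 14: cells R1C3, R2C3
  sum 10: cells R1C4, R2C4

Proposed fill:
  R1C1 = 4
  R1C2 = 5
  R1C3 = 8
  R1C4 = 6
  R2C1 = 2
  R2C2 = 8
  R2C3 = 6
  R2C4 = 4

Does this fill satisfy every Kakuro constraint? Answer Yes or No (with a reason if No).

No — the across run R2C1–R2C4 sums to 20, not 25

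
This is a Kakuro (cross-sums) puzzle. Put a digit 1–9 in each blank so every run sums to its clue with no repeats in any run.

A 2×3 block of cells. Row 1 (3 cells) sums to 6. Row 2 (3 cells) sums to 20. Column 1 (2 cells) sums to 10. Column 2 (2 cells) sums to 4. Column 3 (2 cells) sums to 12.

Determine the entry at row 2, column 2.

6 in 3 cells must be {1,2,3}; 4 in 2 cells must be {1,3}.
The 6 across and the 12 down share only 3, so (1,3) = 3.
The 20 across and the 4 down share only 3, so (2,2) = 3.
(2,3) = 12 − 3 = 9 completes the 12 down.
(1,2) = 4 − 3 = 1 completes the 4 down.
(2,1) = 20 − 12 = 8 completes the 20 across.
(1,1) = 6 − 4 = 2 completes the 6 across.

3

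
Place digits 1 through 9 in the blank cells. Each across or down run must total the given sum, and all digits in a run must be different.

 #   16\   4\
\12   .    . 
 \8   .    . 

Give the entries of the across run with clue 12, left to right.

9, 3

16 in 2 cells must be {7,9}; 4 in 2 cells must be {1,3}.
The 12 across and the 4 down share only 3, so R1C2 = 3.
The 8 across and the 16 down share only 7, so R2C1 = 7.
R2C2 = 8 − 7 = 1 completes the 8 across.
R1C1 = 12 − 3 = 9 completes the 12 across.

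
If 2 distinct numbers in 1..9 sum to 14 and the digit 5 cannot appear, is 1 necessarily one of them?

The only way to make 14 from 2 distinct digits under that restriction is {6,8}, which does not contain 1.

No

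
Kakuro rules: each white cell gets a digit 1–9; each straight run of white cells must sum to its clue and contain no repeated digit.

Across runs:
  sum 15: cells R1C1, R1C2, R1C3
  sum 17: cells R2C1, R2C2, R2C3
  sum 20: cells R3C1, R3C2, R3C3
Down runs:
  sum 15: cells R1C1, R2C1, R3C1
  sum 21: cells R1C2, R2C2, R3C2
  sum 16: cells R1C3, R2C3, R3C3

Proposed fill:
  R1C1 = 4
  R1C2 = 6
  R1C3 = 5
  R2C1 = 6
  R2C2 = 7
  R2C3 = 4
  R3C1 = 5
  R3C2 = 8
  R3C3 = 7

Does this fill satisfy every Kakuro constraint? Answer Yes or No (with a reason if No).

Across: 4+6+5=15; 6+7+4=17; 5+8+7=20. Down: 4+6+5=15; 6+7+8=21; 5+4+7=16. No digit repeats within any run.

Yes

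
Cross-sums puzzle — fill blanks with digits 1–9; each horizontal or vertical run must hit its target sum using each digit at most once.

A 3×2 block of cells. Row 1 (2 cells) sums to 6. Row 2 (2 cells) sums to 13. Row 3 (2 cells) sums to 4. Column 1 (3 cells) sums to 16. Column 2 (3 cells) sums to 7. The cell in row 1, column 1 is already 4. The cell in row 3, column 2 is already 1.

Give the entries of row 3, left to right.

3 1

4 in 2 cells must be {1,3}; 7 in 3 cells must be {1,2,4}.
(1,2) = 6 − 4 = 2 completes the 6 across.
(2,2) = 7 − 3 = 4 completes the 7 down.
(3,1) = 4 − 1 = 3 completes the 4 across.
(2,1) = 13 − 4 = 9 completes the 13 across.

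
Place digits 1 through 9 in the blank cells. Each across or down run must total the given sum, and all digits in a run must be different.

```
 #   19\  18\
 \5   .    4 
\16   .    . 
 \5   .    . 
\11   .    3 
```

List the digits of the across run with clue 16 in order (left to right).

16 in 2 cells must be {7,9}.
R1C1 = 5 − 4 = 1 completes the 5 across.
R2C2 = 9: the only remaining digit allowed by both the 16 across and the 18 down.
R3C2 = 18 − 16 = 2 completes the 18 down.
R4C1 = 11 − 3 = 8 completes the 11 across.
R2C1 = 16 − 9 = 7 completes the 16 across.
R3C1 = 5 − 2 = 3 completes the 5 across.

7 9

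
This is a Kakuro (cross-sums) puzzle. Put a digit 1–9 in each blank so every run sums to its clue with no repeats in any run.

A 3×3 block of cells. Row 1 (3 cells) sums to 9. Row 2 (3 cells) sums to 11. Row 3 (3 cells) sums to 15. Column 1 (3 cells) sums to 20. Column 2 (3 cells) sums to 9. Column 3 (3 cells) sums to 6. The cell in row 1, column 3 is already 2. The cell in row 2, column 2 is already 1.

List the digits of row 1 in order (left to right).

4 3 2

6 in 3 cells must be {1,2,3}.
Given what's placed, (2,3) must be 3 to fit the 11 across and 6 down.
(3,3) = 6 − 5 = 1 completes the 6 down.
(2,1) = 11 − 4 = 7 completes the 11 across.
Given what's placed, (1,1) must be 4 to fit the 9 across and 20 down.
(1,2) = 9 − 6 = 3 completes the 9 across.
(3,1) = 20 − 11 = 9 completes the 20 down.
(3,2) = 15 − 10 = 5 completes the 15 across.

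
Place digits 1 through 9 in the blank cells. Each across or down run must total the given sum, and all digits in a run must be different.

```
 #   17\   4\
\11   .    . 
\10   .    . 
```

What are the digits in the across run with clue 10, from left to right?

9 1

17 in 2 cells must be {8,9}; 4 in 2 cells must be {1,3}.
The 11 across and the 4 down share only 3, so R1C2 = 3.
R2C2 = 4 − 3 = 1 completes the 4 down.
R1C1 = 11 − 3 = 8 completes the 11 across.
R2C1 = 10 − 1 = 9 completes the 10 across.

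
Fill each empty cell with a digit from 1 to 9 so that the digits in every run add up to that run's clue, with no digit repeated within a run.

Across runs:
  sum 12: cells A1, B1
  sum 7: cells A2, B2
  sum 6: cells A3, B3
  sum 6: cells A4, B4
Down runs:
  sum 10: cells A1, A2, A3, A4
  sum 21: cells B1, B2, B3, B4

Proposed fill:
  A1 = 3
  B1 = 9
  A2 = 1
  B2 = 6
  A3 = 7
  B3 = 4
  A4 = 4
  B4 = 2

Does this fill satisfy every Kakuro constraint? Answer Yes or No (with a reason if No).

No — the across run A3–B3 sums to 11, not 6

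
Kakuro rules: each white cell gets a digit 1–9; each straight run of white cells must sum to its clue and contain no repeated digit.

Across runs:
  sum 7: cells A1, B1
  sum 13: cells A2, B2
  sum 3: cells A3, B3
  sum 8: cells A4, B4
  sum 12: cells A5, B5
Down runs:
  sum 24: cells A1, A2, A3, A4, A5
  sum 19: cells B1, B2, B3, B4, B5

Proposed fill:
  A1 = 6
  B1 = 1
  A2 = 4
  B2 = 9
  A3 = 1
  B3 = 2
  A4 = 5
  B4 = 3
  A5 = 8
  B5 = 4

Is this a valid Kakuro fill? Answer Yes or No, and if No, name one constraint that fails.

Across: 6+1=7; 4+9=13; 1+2=3; 5+3=8; 8+4=12. Down: 6+4+1+5+8=24; 1+9+2+3+4=19. No digit repeats within any run.

Yes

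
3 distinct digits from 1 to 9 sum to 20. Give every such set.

{3,8,9}; {4,7,9}; {5,6,9}; {5,7,8}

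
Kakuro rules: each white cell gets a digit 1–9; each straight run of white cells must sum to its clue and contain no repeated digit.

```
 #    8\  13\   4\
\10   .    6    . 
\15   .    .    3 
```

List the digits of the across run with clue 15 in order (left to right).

5 7 3

4 in 2 cells must be {1,3}.
R1C3 = 4 − 3 = 1 completes the 4 down.
R2C2 = 13 − 6 = 7 completes the 13 down.
R1C1 = 10 − 7 = 3 completes the 10 across.
R2C1 = 15 − 10 = 5 completes the 15 across.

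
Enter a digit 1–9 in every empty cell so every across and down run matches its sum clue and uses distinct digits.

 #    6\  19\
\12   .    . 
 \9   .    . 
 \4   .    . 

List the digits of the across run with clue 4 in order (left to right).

4 in 2 cells must be {1,3}; 6 in 3 cells must be {1,2,3}.
The 12 across and the 6 down share only 3, so R1C1 = 3.
R1C2 = 12 − 3 = 9 completes the 12 across.
Given what's placed, R3C1 must be 1 to fit the 4 across and 6 down.
R3C2 = 4 − 1 = 3 completes the 4 across.
R2C1 = 6 − 4 = 2 completes the 6 down.
R2C2 = 9 − 2 = 7 completes the 9 across.

1, 3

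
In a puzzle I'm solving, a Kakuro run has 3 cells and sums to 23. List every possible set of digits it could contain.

{6,8,9}

3 distinct digits from 1–9 sum between 6 and 24.
Only one set works: {6,8,9}.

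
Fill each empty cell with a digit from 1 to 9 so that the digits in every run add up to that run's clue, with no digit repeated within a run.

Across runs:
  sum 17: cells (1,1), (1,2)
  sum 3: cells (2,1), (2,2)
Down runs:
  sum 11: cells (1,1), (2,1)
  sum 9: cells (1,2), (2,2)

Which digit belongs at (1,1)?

17 in 2 cells must be {8,9}; 3 in 2 cells must be {1,2}.
The 17 across and the 9 down share only 8, so (1,2) = 8.
The 3 across and the 11 down share only 2, so (2,1) = 2.
(2,2) = 3 − 2 = 1 completes the 3 across.
(1,1) = 17 − 8 = 9 completes the 17 across.

9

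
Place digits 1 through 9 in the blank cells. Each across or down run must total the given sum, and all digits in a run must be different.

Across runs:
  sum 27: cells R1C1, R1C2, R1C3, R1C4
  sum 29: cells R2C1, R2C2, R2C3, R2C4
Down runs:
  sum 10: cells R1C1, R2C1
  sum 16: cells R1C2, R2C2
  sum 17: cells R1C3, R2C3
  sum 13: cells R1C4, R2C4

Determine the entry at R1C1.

29 in 4 cells must be {5,7,8,9}; 16 in 2 cells must be {7,9}; 17 in 2 cells must be {8,9}.
Nothing is forced directly, so branch on R1C2, whose candidates are 7 or 9. If R1C2 = 9: that forces R1C3 = 8, R2C2 = 7, R2C3 = 9, R2C1 = 8, R2C4 = 5, after which R1C1 would have to be in {3,4,6,7} for the 27 across but in {2} for the 10 down — contradiction. So R1C2 = 7.
R2C2 = 16 − 7 = 9 completes the 16 down.
Given what's placed, R2C3 must be 8 to fit the 29 across and 17 down.
R1C3 = 17 − 8 = 9 completes the 17 down.
R2C1 = 7: the only remaining digit allowed by both the 29 across and the 10 down.
R2C4 = 29 − 24 = 5 completes the 29 across.
R1C1 = 10 − 7 = 3 completes the 10 down.

3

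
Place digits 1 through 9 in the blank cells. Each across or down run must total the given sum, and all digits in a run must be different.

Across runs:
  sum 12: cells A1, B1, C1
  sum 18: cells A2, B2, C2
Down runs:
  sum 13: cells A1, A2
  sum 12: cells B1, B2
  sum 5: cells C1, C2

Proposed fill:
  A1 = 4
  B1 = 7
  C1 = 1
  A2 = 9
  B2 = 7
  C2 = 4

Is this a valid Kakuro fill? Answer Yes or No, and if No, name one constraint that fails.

No — the across run A2–C2 sums to 20, not 18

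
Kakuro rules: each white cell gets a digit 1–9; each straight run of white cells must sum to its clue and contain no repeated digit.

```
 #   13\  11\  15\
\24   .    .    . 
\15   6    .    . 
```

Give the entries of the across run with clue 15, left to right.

6 2 7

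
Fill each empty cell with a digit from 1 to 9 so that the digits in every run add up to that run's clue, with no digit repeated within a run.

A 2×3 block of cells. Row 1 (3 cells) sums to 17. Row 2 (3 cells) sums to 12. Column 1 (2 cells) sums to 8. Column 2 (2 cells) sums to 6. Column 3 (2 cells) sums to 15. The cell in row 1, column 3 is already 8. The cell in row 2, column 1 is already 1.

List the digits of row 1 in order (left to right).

7 2 8

(1,1) = 8 − 1 = 7 completes the 8 down.
(1,2) = 17 − 15 = 2 completes the 17 across.
(2,2) = 6 − 2 = 4 completes the 6 down.
(2,3) = 12 − 5 = 7 completes the 12 across.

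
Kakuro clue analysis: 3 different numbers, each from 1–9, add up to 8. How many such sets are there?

3 distinct digits from 1–9 sum between 6 and 24.
Enumerating: {1,2,5}, {1,3,4}.

2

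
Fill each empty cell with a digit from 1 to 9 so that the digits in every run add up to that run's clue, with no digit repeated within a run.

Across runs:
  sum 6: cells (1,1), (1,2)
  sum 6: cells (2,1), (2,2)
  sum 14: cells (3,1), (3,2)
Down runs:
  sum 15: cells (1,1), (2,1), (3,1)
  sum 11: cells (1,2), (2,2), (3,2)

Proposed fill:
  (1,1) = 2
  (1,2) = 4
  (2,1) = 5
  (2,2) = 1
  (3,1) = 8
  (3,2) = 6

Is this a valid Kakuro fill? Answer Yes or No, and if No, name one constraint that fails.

Yes

Across: 2+4=6; 5+1=6; 8+6=14. Down: 2+5+8=15; 4+1+6=11. No digit repeats within any run.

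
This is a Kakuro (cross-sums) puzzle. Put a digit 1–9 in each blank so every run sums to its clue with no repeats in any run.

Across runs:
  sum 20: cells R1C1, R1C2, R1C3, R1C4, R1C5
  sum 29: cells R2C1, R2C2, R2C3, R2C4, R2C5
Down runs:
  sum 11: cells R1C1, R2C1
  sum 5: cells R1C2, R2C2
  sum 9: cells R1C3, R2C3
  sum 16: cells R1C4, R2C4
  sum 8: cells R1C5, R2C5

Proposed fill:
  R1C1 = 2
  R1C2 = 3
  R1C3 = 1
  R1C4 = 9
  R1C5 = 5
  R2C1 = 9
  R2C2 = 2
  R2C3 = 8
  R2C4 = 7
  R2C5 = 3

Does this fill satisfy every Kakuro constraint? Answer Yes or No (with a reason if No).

Yes

Across: 2+3+1+9+5=20; 9+2+8+7+3=29. Down: 2+9=11; 3+2=5; 1+8=9; 9+7=16; 5+3=8. No digit repeats within any run.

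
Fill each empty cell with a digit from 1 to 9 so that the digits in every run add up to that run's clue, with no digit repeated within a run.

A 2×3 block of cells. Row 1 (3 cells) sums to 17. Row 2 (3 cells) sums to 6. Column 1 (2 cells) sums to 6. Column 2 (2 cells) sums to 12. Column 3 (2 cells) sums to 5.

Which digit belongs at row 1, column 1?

6 in 3 cells must be {1,2,3}.
The 6 across and the 12 down share only 3, so (2,2) = 3.
(1,2) = 12 − 3 = 9 completes the 12 down.
Nothing is forced directly, so branch on (2,1), whose candidates are 1 or 2. If (2,1) = 2: then (1,1) would have to be in {1,2,3,5,6,7} for the 17 across but in {4} for the 6 down — contradiction. So (2,1) = 1.
(1,1) = 6 − 1 = 5 completes the 6 down.
(1,3) = 17 − 14 = 3 completes the 17 across.
(2,3) = 6 − 4 = 2 completes the 6 across.

5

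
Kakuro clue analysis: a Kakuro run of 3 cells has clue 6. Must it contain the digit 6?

The only way to make 6 from 3 distinct digits is {1,2,3}, which does not contain 6.

No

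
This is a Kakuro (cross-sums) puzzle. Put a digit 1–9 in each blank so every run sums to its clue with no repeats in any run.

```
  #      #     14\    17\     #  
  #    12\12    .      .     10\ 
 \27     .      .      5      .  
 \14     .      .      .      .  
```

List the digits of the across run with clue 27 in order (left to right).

7, 9, 5, 6

Nothing is forced directly, so branch on R2C4, whose candidates are 6 or 7 or 9. If R2C4 = 7: that forces R2C1 = 9, R2C2 = 6, R3C1 = 3, after which R3C4 would have to be in {1,2,4,5,6,8} for the 14 across but in {3} for the 10 down — contradiction. If R2C4 = 9: that forces R2C1 = 7, R2C2 = 6, R3C1 = 5, R3C4 = 1, after which R3C2 would have to be in {2,6} for the 14 across but in {1,3,5,7} for the 14 down — contradiction. So R2C4 = 6.
R3C4 = 10 − 6 = 4 completes the 10 down.
Given what's placed, R3C3 must be 3 to fit the 14 across and 17 down.
R1C3 = 17 − 8 = 9 completes the 17 down.
R3C1 = 5: the only remaining digit allowed by both the 14 across and the 12 down.
R3C2 = 14 − 12 = 2 completes the 14 across.
R1C2 = 12 − 9 = 3 completes the 12 across.
R2C1 = 12 − 5 = 7 completes the 12 down.
R2C2 = 27 − 18 = 9 completes the 27 across.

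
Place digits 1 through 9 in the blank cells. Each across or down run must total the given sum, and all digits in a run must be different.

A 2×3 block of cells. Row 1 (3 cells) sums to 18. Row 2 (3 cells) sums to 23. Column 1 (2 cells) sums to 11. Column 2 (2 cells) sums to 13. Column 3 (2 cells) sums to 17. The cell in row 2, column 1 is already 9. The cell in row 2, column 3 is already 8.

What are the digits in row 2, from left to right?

9, 6, 8

23 in 3 cells must be {6,8,9}; 17 in 2 cells must be {8,9}.
(1,1) = 11 − 9 = 2 completes the 11 down.
(1,3) = 17 − 8 = 9 completes the 17 down.
(2,2) = 23 − 17 = 6 completes the 23 across.
(1,2) = 18 − 11 = 7 completes the 18 across.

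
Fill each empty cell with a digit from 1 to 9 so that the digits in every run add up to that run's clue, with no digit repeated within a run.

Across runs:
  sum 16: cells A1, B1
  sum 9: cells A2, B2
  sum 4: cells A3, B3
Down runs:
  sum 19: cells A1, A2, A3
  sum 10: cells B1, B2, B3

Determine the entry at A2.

16 in 2 cells must be {7,9}; 4 in 2 cells must be {1,3}.
The 16 across and the 10 down share only 7, so B1 = 7.
The 4 across and the 19 down share only 3, so A3 = 3.
B3 = 4 − 3 = 1 completes the 4 across.
A1 = 16 − 7 = 9 completes the 16 across.
A2 = 19 − 12 = 7 completes the 19 down.
B2 = 9 − 7 = 2 completes the 9 across.

7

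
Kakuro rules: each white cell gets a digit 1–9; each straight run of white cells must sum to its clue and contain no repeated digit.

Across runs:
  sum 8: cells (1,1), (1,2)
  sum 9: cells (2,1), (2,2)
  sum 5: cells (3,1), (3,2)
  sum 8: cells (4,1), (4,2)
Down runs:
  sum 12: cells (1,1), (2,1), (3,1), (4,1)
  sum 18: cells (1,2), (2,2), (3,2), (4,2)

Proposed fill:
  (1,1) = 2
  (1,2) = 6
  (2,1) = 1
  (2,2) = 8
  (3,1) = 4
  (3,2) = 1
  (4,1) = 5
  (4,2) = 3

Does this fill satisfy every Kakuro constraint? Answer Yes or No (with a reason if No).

Yes

Across: 2+6=8; 1+8=9; 4+1=5; 5+3=8. Down: 2+1+4+5=12; 6+8+1+3=18. No digit repeats within any run.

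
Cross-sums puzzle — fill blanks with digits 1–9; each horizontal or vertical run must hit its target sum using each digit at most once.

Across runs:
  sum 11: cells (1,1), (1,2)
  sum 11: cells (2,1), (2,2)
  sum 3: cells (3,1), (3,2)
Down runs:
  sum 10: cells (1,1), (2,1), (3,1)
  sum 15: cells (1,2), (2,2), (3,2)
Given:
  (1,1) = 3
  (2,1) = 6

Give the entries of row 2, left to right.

3 in 2 cells must be {1,2}.
(1,2) = 11 − 3 = 8 completes the 11 across.
(2,2) = 11 − 6 = 5 completes the 11 across.
(3,1) = 10 − 9 = 1 completes the 10 down.
(3,2) = 3 − 1 = 2 completes the 3 across.

6 5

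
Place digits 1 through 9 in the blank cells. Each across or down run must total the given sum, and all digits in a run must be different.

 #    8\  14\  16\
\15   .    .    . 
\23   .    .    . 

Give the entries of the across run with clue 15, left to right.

23 in 3 cells must be {6,8,9}; 16 in 2 cells must be {7,9}.
The 23 across and the 8 down share only 6, so R2C1 = 6.
Given what's placed, R2C3 must be 9 to fit the 23 across and 16 down.
R1C1 = 8 − 6 = 2 completes the 8 down.
R1C3 = 16 − 9 = 7 completes the 16 down.
R2C2 = 23 − 15 = 8 completes the 23 across.
R1C2 = 15 − 9 = 6 completes the 15 across.

2, 6, 7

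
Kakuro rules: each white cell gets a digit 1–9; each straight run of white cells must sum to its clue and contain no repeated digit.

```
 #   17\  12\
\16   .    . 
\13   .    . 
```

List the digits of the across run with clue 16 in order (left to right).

9 7

16 in 2 cells must be {7,9}; 17 in 2 cells must be {8,9}.
The 16 across and the 17 down share only 9, so R1C1 = 9.
R1C2 = 16 − 9 = 7 completes the 16 across.
R2C1 = 17 − 9 = 8 completes the 17 down.
R2C2 = 13 − 8 = 5 completes the 13 across.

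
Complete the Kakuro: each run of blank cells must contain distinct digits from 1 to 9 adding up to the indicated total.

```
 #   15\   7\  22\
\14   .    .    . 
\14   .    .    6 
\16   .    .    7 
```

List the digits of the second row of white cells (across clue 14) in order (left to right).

7 1 6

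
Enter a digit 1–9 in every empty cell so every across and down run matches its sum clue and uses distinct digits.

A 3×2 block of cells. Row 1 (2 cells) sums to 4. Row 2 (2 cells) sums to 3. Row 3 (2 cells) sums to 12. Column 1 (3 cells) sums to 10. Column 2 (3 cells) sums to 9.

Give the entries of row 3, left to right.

7 5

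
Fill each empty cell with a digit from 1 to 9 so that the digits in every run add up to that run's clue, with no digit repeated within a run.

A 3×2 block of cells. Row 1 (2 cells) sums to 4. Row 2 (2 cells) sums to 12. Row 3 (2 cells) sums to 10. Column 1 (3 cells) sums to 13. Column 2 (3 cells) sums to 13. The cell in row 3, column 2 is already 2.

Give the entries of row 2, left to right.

4 8

4 in 2 cells must be {1,3}.
(1,2) = 3: the only remaining digit allowed by both the 4 across and the 13 down.
(2,2) = 13 − 5 = 8 completes the 13 down.
(3,1) = 10 − 2 = 8 completes the 10 across.
(1,1) = 4 − 3 = 1 completes the 4 across.
(2,1) = 12 − 8 = 4 completes the 12 across.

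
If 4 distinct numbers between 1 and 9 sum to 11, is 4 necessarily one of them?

The only way to make 11 from 4 distinct digits is {1,2,3,5}, which does not contain 4.

No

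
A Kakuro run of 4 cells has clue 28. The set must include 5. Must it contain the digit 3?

No

The only way to make 28 from 4 distinct digits under that restriction is {5,6,8,9}, which does not contain 3.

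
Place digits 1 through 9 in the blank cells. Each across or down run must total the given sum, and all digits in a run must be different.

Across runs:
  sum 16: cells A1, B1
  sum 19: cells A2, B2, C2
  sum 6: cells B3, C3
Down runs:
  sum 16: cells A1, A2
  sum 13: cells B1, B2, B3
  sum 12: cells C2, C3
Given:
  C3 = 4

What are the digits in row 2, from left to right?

7, 4, 8

16 in 2 cells must be {7,9}.
C2 = 12 − 4 = 8 completes the 12 down.
B3 = 6 − 4 = 2 completes the 6 across.
Given what's placed, B1 must be 7 to fit the 16 across and 13 down.
B2 = 13 − 9 = 4 completes the 13 down.
A1 = 16 − 7 = 9 completes the 16 across.
A2 = 19 − 12 = 7 completes the 19 across.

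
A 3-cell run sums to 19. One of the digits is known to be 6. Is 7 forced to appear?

No

Counterexample: {4,6,9} sums to 19 under that restriction without using 7.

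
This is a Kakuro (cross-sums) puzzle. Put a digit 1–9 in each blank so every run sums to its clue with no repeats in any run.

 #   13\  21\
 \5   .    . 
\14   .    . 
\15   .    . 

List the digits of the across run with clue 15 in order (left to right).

The 5 across and the 21 down share only 4, so R1C2 = 4.
R1C1 = 5 − 4 = 1 completes the 5 across.
Nothing is forced directly, so branch on R2C2, whose candidates are 8 or 9. If R2C2 = 8: then R2C1 would have to be in {6} for the 14 across but in {3,4,5,7,8,9} for the 13 down — contradiction. So R2C2 = 9.
R2C1 = 14 − 9 = 5 completes the 14 across.
R3C1 = 13 − 6 = 7 completes the 13 down.
R3C2 = 15 − 7 = 8 completes the 15 across.

7, 8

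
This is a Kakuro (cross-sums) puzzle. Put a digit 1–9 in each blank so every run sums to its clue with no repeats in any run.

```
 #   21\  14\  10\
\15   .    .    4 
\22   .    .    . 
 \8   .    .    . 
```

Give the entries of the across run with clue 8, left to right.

4 3 1

Given what's placed, R2C3 must be 5 to fit the 22 across and 10 down.
R3C3 = 10 − 9 = 1 completes the 10 down.
No cell is forced outright now. R3C1 can only be 4 or 5 (the digits allowed by both its 8 across and its 21 down). If R3C1 = 5: that forces R1C1 = 9, R1C2 = 2, after which R2C1 would have to be in {8,9} for the 22 across but in {7} for the 21 down — contradiction. So R3C1 = 4.
R3C2 = 8 − 5 = 3 completes the 8 across.
Given what's placed, R2C2 must be 9 to fit the 22 across and 14 down.
R1C2 = 14 − 12 = 2 completes the 14 down.
R2C1 = 22 − 14 = 8 completes the 22 across.
R1C1 = 15 − 6 = 9 completes the 15 across.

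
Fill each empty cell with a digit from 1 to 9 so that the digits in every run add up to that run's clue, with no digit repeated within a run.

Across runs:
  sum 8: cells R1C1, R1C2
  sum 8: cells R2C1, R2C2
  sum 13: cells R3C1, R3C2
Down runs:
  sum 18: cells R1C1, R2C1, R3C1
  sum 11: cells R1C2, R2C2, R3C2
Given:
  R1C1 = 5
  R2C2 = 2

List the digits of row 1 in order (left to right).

5 3

R1C2 = 8 − 5 = 3 completes the 8 across.
R2C1 = 8 − 2 = 6 completes the 8 across.
R3C1 = 18 − 11 = 7 completes the 18 down.
R3C2 = 13 − 7 = 6 completes the 13 across.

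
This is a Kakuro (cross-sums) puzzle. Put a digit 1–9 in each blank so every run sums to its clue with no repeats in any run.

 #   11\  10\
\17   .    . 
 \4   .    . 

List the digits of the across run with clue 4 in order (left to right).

3 1

17 in 2 cells must be {8,9}; 4 in 2 cells must be {1,3}.
The 4 across and the 11 down share only 3, so R2C1 = 3.
R2C2 = 4 − 3 = 1 completes the 4 across.
R1C1 = 11 − 3 = 8 completes the 11 down.
R1C2 = 17 − 8 = 9 completes the 17 across.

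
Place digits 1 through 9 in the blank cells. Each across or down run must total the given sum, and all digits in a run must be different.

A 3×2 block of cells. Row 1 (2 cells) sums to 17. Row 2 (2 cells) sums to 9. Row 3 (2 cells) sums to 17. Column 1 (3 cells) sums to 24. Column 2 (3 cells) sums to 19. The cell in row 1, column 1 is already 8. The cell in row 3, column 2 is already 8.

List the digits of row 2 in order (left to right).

7, 2

17 in 2 cells must be {8,9}; 24 in 3 cells must be {7,8,9}.
(1,2) = 17 − 8 = 9 completes the 17 across.
Given what's placed, (2,1) must be 7 to fit the 9 across and 24 down.
(2,2) = 9 − 7 = 2 completes the 9 across.
(3,1) = 17 − 8 = 9 completes the 17 across.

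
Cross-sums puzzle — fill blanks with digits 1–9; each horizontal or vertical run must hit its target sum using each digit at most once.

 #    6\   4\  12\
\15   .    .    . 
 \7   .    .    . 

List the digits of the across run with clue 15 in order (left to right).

7 in 3 cells must be {1,2,4}; 4 in 2 cells must be {1,3}.
The 7 across and the 4 down share only 1, so R2C2 = 1.
Given what's placed, R2C3 must be 4 to fit the 7 across and 12 down.
R1C2 = 4 − 1 = 3 completes the 4 down.
R1C3 = 12 − 4 = 8 completes the 12 down.
R2C1 = 7 − 5 = 2 completes the 7 across.
R1C1 = 15 − 11 = 4 completes the 15 across.

4, 3, 8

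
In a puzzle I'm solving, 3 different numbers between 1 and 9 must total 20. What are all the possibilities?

3 distinct digits from 1–9 sum between 6 and 24.

{3,8,9}; {4,7,9}; {5,6,9}; {5,7,8}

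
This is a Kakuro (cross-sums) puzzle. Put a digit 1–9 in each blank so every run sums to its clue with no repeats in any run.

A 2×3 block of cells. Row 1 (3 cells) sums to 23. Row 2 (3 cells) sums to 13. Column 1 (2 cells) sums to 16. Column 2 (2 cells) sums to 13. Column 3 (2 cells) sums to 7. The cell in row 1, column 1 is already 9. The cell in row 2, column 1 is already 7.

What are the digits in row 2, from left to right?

7 5 1

23 in 3 cells must be {6,8,9}; 16 in 2 cells must be {7,9}.
(1,3) = 6: the only remaining digit allowed by both the 23 across and the 7 down.
(2,3) = 7 − 6 = 1 completes the 7 down.
(1,2) = 23 − 15 = 8 completes the 23 across.
(2,2) = 13 − 8 = 5 completes the 13 across.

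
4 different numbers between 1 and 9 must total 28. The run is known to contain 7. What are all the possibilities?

4 distinct digits from 1–9 sum between 10 and 30.
Keeping only sets containing 7.
Only one set works: {4,7,8,9}.

{4,7,8,9}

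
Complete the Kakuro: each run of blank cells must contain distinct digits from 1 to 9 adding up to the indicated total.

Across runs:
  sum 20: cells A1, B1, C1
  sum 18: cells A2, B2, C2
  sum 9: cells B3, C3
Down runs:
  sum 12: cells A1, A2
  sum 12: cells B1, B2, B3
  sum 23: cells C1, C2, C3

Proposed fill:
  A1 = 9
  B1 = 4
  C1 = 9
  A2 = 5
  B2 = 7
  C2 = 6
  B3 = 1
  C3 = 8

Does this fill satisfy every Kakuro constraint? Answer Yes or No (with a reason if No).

No — the down run A1–A2 sums to 14, not 12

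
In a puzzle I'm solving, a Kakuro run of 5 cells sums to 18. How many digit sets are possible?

3

5 distinct digits from 1–9 sum between 15 and 35.
Enumerating: {1,2,3,4,8}, {1,2,3,5,7}, {1,2,4,5,6}.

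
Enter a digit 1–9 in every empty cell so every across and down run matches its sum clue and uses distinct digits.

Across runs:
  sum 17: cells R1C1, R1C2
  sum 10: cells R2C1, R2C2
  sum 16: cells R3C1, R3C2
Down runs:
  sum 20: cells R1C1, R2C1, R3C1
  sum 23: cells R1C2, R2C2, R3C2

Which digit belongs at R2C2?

6

17 in 2 cells must be {8,9}; 16 in 2 cells must be {7,9}; 23 in 3 cells must be {6,8,9}.
The 16 across and the 23 down share only 9, so R3C2 = 9.
Given what's placed, R1C2 must be 8 to fit the 17 across and 23 down.
R2C2 = 23 − 17 = 6 completes the 23 down.
R3C1 = 16 − 9 = 7 completes the 16 across.
R1C1 = 17 − 8 = 9 completes the 17 across.
R2C1 = 10 − 6 = 4 completes the 10 across.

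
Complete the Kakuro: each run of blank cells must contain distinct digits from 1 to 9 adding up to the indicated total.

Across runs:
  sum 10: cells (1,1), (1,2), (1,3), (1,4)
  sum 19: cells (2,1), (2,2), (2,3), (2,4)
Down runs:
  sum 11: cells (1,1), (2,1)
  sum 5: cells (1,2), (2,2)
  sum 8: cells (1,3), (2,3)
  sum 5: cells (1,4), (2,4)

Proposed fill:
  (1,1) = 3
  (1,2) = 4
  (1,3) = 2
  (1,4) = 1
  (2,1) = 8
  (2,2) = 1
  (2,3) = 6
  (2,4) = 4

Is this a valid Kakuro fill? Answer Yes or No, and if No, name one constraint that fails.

Yes

Across: 3+4+2+1=10; 8+1+6+4=19. Down: 3+8=11; 4+1=5; 2+6=8; 1+4=5. No digit repeats within any run.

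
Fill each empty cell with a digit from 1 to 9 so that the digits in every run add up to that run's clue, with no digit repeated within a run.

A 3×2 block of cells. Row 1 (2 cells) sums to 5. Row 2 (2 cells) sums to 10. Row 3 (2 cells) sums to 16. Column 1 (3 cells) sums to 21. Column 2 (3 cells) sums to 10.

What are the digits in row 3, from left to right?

16 in 2 cells must be {7,9}.
The 5 across and the 21 down share only 4, so (1,1) = 4.
(1,2) = 5 − 4 = 1 completes the 5 across.
Given what's placed, (3,1) must be 9 to fit the 16 across and 21 down.
(3,2) = 16 − 9 = 7 completes the 16 across.
(2,1) = 21 − 13 = 8 completes the 21 down.
(2,2) = 10 − 8 = 2 completes the 10 across.

9 7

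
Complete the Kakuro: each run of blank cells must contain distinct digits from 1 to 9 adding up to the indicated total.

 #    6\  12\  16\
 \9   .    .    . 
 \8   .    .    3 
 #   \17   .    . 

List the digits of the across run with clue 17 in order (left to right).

8 9

17 in 2 cells must be {8,9}.
Nothing is forced directly, so branch on R2C1, whose candidates are 1 or 4. If R2C1 = 1: that forces R1C1 = 5, after which R1C3 would have to be in {1,3} for the 9 across but in {4,5,6,7,8,9} for the 16 down — contradiction. So R2C1 = 4.
R1C1 = 6 − 4 = 2 completes the 6 down.
R2C2 = 8 − 7 = 1 completes the 8 across.
No cell is forced outright now. R1C3 can only be 4 or 6 (the digits allowed by both its 9 across and its 16 down). If R1C3 = 6: then R1C2 would have to be in {1} for the 9 across but in {2,3,4,5,6,7,8,9} for the 12 down — contradiction. So R1C3 = 4.
R1C2 = 9 − 6 = 3 completes the 9 across.
R3C2 = 12 − 4 = 8 completes the 12 down.
R3C3 = 17 − 8 = 9 completes the 17 across.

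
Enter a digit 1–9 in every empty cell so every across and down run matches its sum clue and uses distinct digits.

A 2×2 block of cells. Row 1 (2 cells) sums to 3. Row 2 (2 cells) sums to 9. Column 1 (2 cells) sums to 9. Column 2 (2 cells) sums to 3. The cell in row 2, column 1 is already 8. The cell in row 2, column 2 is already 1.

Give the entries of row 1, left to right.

3 in 2 cells must be {1,2}.
(1,1) = 9 − 8 = 1 completes the 9 down.
(1,2) = 3 − 1 = 2 completes the 3 across.

1 2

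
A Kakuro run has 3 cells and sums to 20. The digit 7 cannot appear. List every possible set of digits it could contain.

{3,8,9}; {5,6,9}

3 distinct digits from 1–9 sum between 6 and 24.
Dropping sets that contain 7.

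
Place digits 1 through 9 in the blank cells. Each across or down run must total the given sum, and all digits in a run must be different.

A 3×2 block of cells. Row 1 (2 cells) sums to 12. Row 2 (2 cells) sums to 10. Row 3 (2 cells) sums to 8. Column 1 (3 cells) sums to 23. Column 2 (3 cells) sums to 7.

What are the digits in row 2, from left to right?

9, 1

23 in 3 cells must be {6,8,9}; 7 in 3 cells must be {1,2,4}.
The 12 across and the 7 down share only 4, so (1,2) = 4.
The 8 across and the 23 down share only 6, so (3,1) = 6.
(3,2) = 8 − 6 = 2 completes the 8 across.
(1,1) = 12 − 4 = 8 completes the 12 across.
(2,1) = 23 − 14 = 9 completes the 23 down.
(2,2) = 10 − 9 = 1 completes the 10 across.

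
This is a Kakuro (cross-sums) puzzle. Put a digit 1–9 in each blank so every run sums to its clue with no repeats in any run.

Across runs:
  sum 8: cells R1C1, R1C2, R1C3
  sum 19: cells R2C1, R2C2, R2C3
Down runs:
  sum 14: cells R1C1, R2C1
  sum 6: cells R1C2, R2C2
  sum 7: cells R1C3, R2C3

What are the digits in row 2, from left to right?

9 4 6

The 8 across and the 14 down share only 5, so R1C1 = 5.
R2C1 = 14 − 5 = 9 completes the 14 down.
Nothing is forced directly, so branch on R2C2, whose candidates are 2 or 4. If R2C2 = 2: then R1C2 would have to be in {1,2} for the 8 across but in {4} for the 6 down — contradiction. So R2C2 = 4.
R1C2 = 6 − 4 = 2 completes the 6 down.
R1C3 = 8 − 7 = 1 completes the 8 across.
R2C3 = 19 − 13 = 6 completes the 19 across.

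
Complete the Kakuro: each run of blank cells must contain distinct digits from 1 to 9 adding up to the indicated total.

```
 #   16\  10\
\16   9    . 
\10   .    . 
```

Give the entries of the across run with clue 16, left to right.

16 in 2 cells must be {7,9}.
R1C2 = 16 − 9 = 7 completes the 16 across.
R2C1 = 16 − 9 = 7 completes the 16 down.
R2C2 = 10 − 7 = 3 completes the 10 across.

9, 7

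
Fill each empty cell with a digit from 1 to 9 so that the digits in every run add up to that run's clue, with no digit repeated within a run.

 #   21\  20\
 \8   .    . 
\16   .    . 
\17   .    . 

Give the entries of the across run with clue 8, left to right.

16 in 2 cells must be {7,9}; 17 in 2 cells must be {8,9}.
Nothing is forced directly, so branch on R3C1, whose candidates are 8 or 9. If R3C1 = 8: that forces R3C2 = 9, R2C2 = 7, after which R1C2 would have to be in {1,2,3,5,6,7} for the 8 across but in {4} for the 20 down — contradiction. So R3C1 = 9.
Given what's placed, R2C1 must be 7 to fit the 16 across and 21 down.
R2C2 = 16 − 7 = 9 completes the 16 across.
R3C2 = 17 − 9 = 8 completes the 17 across.
R1C1 = 21 − 16 = 5 completes the 21 down.
R1C2 = 8 − 5 = 3 completes the 8 across.

5 3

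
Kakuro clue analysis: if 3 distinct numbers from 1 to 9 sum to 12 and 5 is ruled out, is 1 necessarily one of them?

No

Counterexample: {2,3,7} sums to 12 under that restriction without using 1.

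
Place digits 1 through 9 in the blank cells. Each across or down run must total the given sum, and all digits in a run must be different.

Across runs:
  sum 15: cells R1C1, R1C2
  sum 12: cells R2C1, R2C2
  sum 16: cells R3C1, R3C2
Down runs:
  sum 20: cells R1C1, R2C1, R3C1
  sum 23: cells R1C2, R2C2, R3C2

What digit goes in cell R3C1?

7

16 in 2 cells must be {7,9}; 23 in 3 cells must be {6,8,9}.
The 16 across and the 23 down share only 9, so R3C2 = 9.
Given what's placed, R2C2 must be 8 to fit the 12 across and 23 down.
R3C1 = 16 − 9 = 7 completes the 16 across.
R1C2 = 23 − 17 = 6 completes the 23 down.
R2C1 = 12 − 8 = 4 completes the 12 across.
R1C1 = 15 − 6 = 9 completes the 15 across.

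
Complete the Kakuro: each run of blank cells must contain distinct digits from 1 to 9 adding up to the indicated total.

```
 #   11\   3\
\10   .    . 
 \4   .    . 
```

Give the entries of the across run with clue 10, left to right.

4 in 2 cells must be {1,3}; 3 in 2 cells must be {1,2}.
The 4 across and the 11 down share only 3, so R2C1 = 3.
R2C2 = 4 − 3 = 1 completes the 4 across.
R1C1 = 11 − 3 = 8 completes the 11 down.
R1C2 = 10 − 8 = 2 completes the 10 across.

8 2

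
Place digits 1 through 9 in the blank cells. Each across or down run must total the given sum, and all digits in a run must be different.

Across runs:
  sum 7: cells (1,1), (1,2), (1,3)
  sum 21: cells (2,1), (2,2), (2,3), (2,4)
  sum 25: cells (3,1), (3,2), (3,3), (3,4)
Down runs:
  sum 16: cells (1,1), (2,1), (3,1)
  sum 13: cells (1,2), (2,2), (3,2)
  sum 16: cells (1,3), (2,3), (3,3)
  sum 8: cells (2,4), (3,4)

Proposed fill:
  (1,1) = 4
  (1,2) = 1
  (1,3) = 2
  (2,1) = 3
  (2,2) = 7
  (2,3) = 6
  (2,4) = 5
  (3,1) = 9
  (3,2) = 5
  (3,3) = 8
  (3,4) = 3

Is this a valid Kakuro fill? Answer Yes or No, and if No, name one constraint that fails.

Across: 4+1+2=7; 3+7+6+5=21; 9+5+8+3=25. Down: 4+3+9=16; 1+7+5=13; 2+6+8=16; 5+3=8. No digit repeats within any run.

Yes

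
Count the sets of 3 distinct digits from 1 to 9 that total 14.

3 distinct digits from 1–9 sum between 6 and 24.

8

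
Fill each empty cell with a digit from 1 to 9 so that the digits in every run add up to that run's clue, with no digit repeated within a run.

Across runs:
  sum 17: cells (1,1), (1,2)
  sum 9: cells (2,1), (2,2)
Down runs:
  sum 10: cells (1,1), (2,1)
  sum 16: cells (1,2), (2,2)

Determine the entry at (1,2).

9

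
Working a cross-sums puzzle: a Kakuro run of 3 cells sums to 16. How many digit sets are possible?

3 distinct digits from 1–9 sum between 6 and 24.

8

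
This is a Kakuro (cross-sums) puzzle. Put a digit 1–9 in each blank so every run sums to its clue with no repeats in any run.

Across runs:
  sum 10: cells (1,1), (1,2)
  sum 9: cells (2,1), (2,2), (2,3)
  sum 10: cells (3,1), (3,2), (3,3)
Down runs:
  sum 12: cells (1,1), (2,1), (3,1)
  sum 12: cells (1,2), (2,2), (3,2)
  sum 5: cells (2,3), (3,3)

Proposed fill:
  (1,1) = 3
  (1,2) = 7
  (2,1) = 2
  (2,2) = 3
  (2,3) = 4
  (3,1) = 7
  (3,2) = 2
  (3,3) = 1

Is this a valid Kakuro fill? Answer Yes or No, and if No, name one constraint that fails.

Across: 3+7=10; 2+3+4=9; 7+2+1=10. Down: 3+2+7=12; 7+3+2=12; 4+1=5. No digit repeats within any run.

Yes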